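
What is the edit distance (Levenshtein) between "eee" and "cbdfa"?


Computing edit distance: "eee" -> "cbdfa"
DP table:
           c    b    d    f    a
      0    1    2    3    4    5
  e   1    1    2    3    4    5
  e   2    2    2    3    4    5
  e   3    3    3    3    4    5
Edit distance = dp[3][5] = 5

5


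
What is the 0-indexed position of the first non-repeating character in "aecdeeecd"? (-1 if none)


Input: aecdeeecd
Character frequencies:
  'a': 1
  'c': 2
  'd': 2
  'e': 4
Scanning left to right for freq == 1:
  Position 0 ('a'): unique! => answer = 0

0


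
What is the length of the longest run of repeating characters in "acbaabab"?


Input: "acbaabab"
Scanning for longest run:
  Position 1 ('c'): new char, reset run to 1
  Position 2 ('b'): new char, reset run to 1
  Position 3 ('a'): new char, reset run to 1
  Position 4 ('a'): continues run of 'a', length=2
  Position 5 ('b'): new char, reset run to 1
  Position 6 ('a'): new char, reset run to 1
  Position 7 ('b'): new char, reset run to 1
Longest run: 'a' with length 2

2


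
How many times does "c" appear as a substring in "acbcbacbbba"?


Searching for "c" in "acbcbacbbba"
Scanning each position:
  Position 0: "a" => no
  Position 1: "c" => MATCH
  Position 2: "b" => no
  Position 3: "c" => MATCH
  Position 4: "b" => no
  Position 5: "a" => no
  Position 6: "c" => MATCH
  Position 7: "b" => no
  Position 8: "b" => no
  Position 9: "b" => no
  Position 10: "a" => no
Total occurrences: 3

3


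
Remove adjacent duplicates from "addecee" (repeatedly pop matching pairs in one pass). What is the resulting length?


Input: addecee
Stack-based adjacent duplicate removal:
  Read 'a': push. Stack: a
  Read 'd': push. Stack: ad
  Read 'd': matches stack top 'd' => pop. Stack: a
  Read 'e': push. Stack: ae
  Read 'c': push. Stack: aec
  Read 'e': push. Stack: aece
  Read 'e': matches stack top 'e' => pop. Stack: aec
Final stack: "aec" (length 3)

3


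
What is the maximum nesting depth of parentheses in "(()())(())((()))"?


Input: "(()())(())((()))"
Tracking depth:
  Position 0 '(': depth becomes 1
  Position 1 '(': depth becomes 2
  Position 2 ')': depth becomes 1
  Position 3 '(': depth becomes 2
  Position 4 ')': depth becomes 1
  Position 5 ')': depth becomes 0
  Position 6 '(': depth becomes 1
  Position 7 '(': depth becomes 2
  Position 8 ')': depth becomes 1
  Position 9 ')': depth becomes 0
  Position 10 '(': depth becomes 1
  Position 11 '(': depth becomes 2
  Position 12 '(': depth becomes 3
  Position 13 ')': depth becomes 2
  Position 14 ')': depth becomes 1
  Position 15 ')': depth becomes 0
Maximum depth reached: 3

3


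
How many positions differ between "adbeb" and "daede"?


Comparing "adbeb" and "daede" position by position:
  Position 0: 'a' vs 'd' => DIFFER
  Position 1: 'd' vs 'a' => DIFFER
  Position 2: 'b' vs 'e' => DIFFER
  Position 3: 'e' vs 'd' => DIFFER
  Position 4: 'b' vs 'e' => DIFFER
Positions that differ: 5

5


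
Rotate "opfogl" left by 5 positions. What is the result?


Input: "opfogl", rotate left by 5
First 5 characters: "opfog"
Remaining characters: "l"
Concatenate remaining + first: "l" + "opfog" = "lopfog"

lopfog


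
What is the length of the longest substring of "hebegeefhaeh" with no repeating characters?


Input: "hebegeefhaeh"
Sliding window (track last position of each char):
  Position 0 ('h'): window [0,0] length 1 -- new best
  Position 1 ('e'): window [0,1] length 2 -- new best
  Position 2 ('b'): window [0,2] length 3 -- new best
  Position 3 ('e'): repeat (last at 1), move window start to 2
  Position 3 ('e'): window [2,3] length 2
  Position 4 ('g'): window [2,4] length 3
  Position 5 ('e'): repeat (last at 3), move window start to 4
  Position 5 ('e'): window [4,5] length 2
  Position 6 ('e'): repeat (last at 5), move window start to 6
  Position 6 ('e'): window [6,6] length 1
  Position 7 ('f'): window [6,7] length 2
  Position 8 ('h'): window [6,8] length 3
  Position 9 ('a'): window [6,9] length 4 -- new best
  Position 10 ('e'): repeat (last at 6), move window start to 7
  Position 10 ('e'): window [7,10] length 4
  Position 11 ('h'): repeat (last at 8), move window start to 9
  Position 11 ('h'): window [9,11] length 3
Longest substring with no repeats: "efha" with length 4

4


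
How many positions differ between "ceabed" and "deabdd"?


Comparing "ceabed" and "deabdd" position by position:
  Position 0: 'c' vs 'd' => DIFFER
  Position 1: 'e' vs 'e' => same
  Position 2: 'a' vs 'a' => same
  Position 3: 'b' vs 'b' => same
  Position 4: 'e' vs 'd' => DIFFER
  Position 5: 'd' vs 'd' => same
Positions that differ: 2

2


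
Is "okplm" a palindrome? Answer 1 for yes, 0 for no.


Input: okplm
Reversed: mlpko
  Compare pos 0 ('o') with pos 4 ('m'): MISMATCH
  Compare pos 1 ('k') with pos 3 ('l'): MISMATCH
Result: not a palindrome

0


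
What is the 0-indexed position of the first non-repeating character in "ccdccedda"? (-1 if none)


Input: ccdccedda
Character frequencies:
  'a': 1
  'c': 4
  'd': 3
  'e': 1
Scanning left to right for freq == 1:
  Position 0 ('c'): freq=4, skip
  Position 1 ('c'): freq=4, skip
  Position 2 ('d'): freq=3, skip
  Position 3 ('c'): freq=4, skip
  Position 4 ('c'): freq=4, skip
  Position 5 ('e'): unique! => answer = 5

5


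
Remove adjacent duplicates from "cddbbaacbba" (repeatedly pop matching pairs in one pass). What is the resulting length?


Input: cddbbaacbba
Stack-based adjacent duplicate removal:
  Read 'c': push. Stack: c
  Read 'd': push. Stack: cd
  Read 'd': matches stack top 'd' => pop. Stack: c
  Read 'b': push. Stack: cb
  Read 'b': matches stack top 'b' => pop. Stack: c
  Read 'a': push. Stack: ca
  Read 'a': matches stack top 'a' => pop. Stack: c
  Read 'c': matches stack top 'c' => pop. Stack: (empty)
  Read 'b': push. Stack: b
  Read 'b': matches stack top 'b' => pop. Stack: (empty)
  Read 'a': push. Stack: a
Final stack: "a" (length 1)

1


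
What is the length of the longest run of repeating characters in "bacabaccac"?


Input: "bacabaccac"
Scanning for longest run:
  Position 1 ('a'): new char, reset run to 1
  Position 2 ('c'): new char, reset run to 1
  Position 3 ('a'): new char, reset run to 1
  Position 4 ('b'): new char, reset run to 1
  Position 5 ('a'): new char, reset run to 1
  Position 6 ('c'): new char, reset run to 1
  Position 7 ('c'): continues run of 'c', length=2
  Position 8 ('a'): new char, reset run to 1
  Position 9 ('c'): new char, reset run to 1
Longest run: 'c' with length 2

2


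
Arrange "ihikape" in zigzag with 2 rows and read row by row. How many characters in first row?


Zigzag "ihikape" into 2 rows:
Placing characters:
  'i' => row 0
  'h' => row 1
  'i' => row 0
  'k' => row 1
  'a' => row 0
  'p' => row 1
  'e' => row 0
Rows:
  Row 0: "iiae"
  Row 1: "hkp"
First row length: 4

4


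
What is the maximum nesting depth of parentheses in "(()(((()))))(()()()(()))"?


Input: "(()(((()))))(()()()(()))"
Tracking depth:
  Position 0 '(': depth becomes 1
  Position 1 '(': depth becomes 2
  Position 2 ')': depth becomes 1
  Position 3 '(': depth becomes 2
  Position 4 '(': depth becomes 3
  Position 5 '(': depth becomes 4
  Position 6 '(': depth becomes 5
  Position 7 ')': depth becomes 4
  Position 8 ')': depth becomes 3
  Position 9 ')': depth becomes 2
  Position 10 ')': depth becomes 1
  Position 11 ')': depth becomes 0
  Position 12 '(': depth becomes 1
  Position 13 '(': depth becomes 2
  Position 14 ')': depth becomes 1
  Position 15 '(': depth becomes 2
  Position 16 ')': depth becomes 1
  Position 17 '(': depth becomes 2
  Position 18 ')': depth becomes 1
  Position 19 '(': depth becomes 2
  Position 20 '(': depth becomes 3
  Position 21 ')': depth becomes 2
  Position 22 ')': depth becomes 1
  Position 23 ')': depth becomes 0
Maximum depth reached: 5

5


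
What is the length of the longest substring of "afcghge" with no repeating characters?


Input: "afcghge"
Sliding window (track last position of each char):
  Position 0 ('a'): window [0,0] length 1 -- new best
  Position 1 ('f'): window [0,1] length 2 -- new best
  Position 2 ('c'): window [0,2] length 3 -- new best
  Position 3 ('g'): window [0,3] length 4 -- new best
  Position 4 ('h'): window [0,4] length 5 -- new best
  Position 5 ('g'): repeat (last at 3), move window start to 4
  Position 5 ('g'): window [4,5] length 2
  Position 6 ('e'): window [4,6] length 3
Longest substring with no repeats: "afcgh" with length 5

5


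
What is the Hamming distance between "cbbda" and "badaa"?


Comparing "cbbda" and "badaa" position by position:
  Position 0: 'c' vs 'b' => differ
  Position 1: 'b' vs 'a' => differ
  Position 2: 'b' vs 'd' => differ
  Position 3: 'd' vs 'a' => differ
  Position 4: 'a' vs 'a' => same
Total differences (Hamming distance): 4

4


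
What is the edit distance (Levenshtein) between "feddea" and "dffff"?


Computing edit distance: "feddea" -> "dffff"
DP table:
           d    f    f    f    f
      0    1    2    3    4    5
  f   1    1    1    2    3    4
  e   2    2    2    2    3    4
  d   3    2    3    3    3    4
  d   4    3    3    4    4    4
  e   5    4    4    4    5    5
  a   6    5    5    5    5    6
Edit distance = dp[6][5] = 6

6


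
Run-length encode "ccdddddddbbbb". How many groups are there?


Input: ccdddddddbbbb
Scanning for consecutive runs:
  Group 1: 'c' x 2 (positions 0-1)
  Group 2: 'd' x 7 (positions 2-8)
  Group 3: 'b' x 4 (positions 9-12)
Total groups: 3

3


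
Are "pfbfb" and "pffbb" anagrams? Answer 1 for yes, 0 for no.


Strings: "pfbfb", "pffbb"
Sorted first:  bbffp
Sorted second: bbffp
Sorted forms match => anagrams

1


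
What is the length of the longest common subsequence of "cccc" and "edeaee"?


LCS of "cccc" and "edeaee"
DP table:
           e    d    e    a    e    e
      0    0    0    0    0    0    0
  c   0    0    0    0    0    0    0
  c   0    0    0    0    0    0    0
  c   0    0    0    0    0    0    0
  c   0    0    0    0    0    0    0
LCS length = dp[4][6] = 0

0


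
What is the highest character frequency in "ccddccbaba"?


Input: ccddccbaba
Character counts:
  'a': 2
  'b': 2
  'c': 4
  'd': 2
Maximum frequency: 4

4


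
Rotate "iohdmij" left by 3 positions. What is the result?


Input: "iohdmij", rotate left by 3
First 3 characters: "ioh"
Remaining characters: "dmij"
Concatenate remaining + first: "dmij" + "ioh" = "dmijioh"

dmijioh


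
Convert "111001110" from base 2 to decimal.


Input: "111001110" in base 2
Positional expansion:
  Digit '1' (value 1) x 2^8 = 256
  Digit '1' (value 1) x 2^7 = 128
  Digit '1' (value 1) x 2^6 = 64
  Digit '0' (value 0) x 2^5 = 0
  Digit '0' (value 0) x 2^4 = 0
  Digit '1' (value 1) x 2^3 = 8
  Digit '1' (value 1) x 2^2 = 4
  Digit '1' (value 1) x 2^1 = 2
  Digit '0' (value 0) x 2^0 = 0
Sum = 462

462


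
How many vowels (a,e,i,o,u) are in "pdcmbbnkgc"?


Input: pdcmbbnkgc
Checking each character:
  'p' at position 0: consonant
  'd' at position 1: consonant
  'c' at position 2: consonant
  'm' at position 3: consonant
  'b' at position 4: consonant
  'b' at position 5: consonant
  'n' at position 6: consonant
  'k' at position 7: consonant
  'g' at position 8: consonant
  'c' at position 9: consonant
Total vowels: 0

0


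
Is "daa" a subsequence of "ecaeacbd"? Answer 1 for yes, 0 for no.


Check if "daa" is a subsequence of "ecaeacbd"
Greedy scan:
  Position 0 ('e'): no match needed
  Position 1 ('c'): no match needed
  Position 2 ('a'): no match needed
  Position 3 ('e'): no match needed
  Position 4 ('a'): no match needed
  Position 5 ('c'): no match needed
  Position 6 ('b'): no match needed
  Position 7 ('d'): matches sub[0] = 'd'
Only matched 1/3 characters => not a subsequence

0


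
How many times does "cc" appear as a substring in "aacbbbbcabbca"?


Searching for "cc" in "aacbbbbcabbca"
Scanning each position:
  Position 0: "aa" => no
  Position 1: "ac" => no
  Position 2: "cb" => no
  Position 3: "bb" => no
  Position 4: "bb" => no
  Position 5: "bb" => no
  Position 6: "bc" => no
  Position 7: "ca" => no
  Position 8: "ab" => no
  Position 9: "bb" => no
  Position 10: "bc" => no
  Position 11: "ca" => no
Total occurrences: 0

0


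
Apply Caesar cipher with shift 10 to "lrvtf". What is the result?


Caesar cipher: shift "lrvtf" by 10
  'l' (pos 11) + 10 = pos 21 = 'v'
  'r' (pos 17) + 10 = pos 1 = 'b'
  'v' (pos 21) + 10 = pos 5 = 'f'
  't' (pos 19) + 10 = pos 3 = 'd'
  'f' (pos 5) + 10 = pos 15 = 'p'
Result: vbfdp

vbfdp


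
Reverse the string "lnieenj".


Input: lnieenj
Reading characters right to left:
  Position 6: 'j'
  Position 5: 'n'
  Position 4: 'e'
  Position 3: 'e'
  Position 2: 'i'
  Position 1: 'n'
  Position 0: 'l'
Reversed: jneeinl

jneeinl


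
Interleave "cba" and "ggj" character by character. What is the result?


Interleaving "cba" and "ggj":
  Position 0: 'c' from first, 'g' from second => "cg"
  Position 1: 'b' from first, 'g' from second => "bg"
  Position 2: 'a' from first, 'j' from second => "aj"
Result: cgbgaj

cgbgaj


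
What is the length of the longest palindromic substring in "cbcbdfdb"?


Input: "cbcbdfdb"
Checking substrings for palindromes:
  [3:8] "bdfdb" (len 5) => palindrome
  [0:3] "cbc" (len 3) => palindrome
  [1:4] "bcb" (len 3) => palindrome
  [4:7] "dfd" (len 3) => palindrome
Longest palindromic substring: "bdfdb" with length 5

5


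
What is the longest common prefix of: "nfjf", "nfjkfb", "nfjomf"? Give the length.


Words: nfjf, nfjkfb, nfjomf
  Position 0: all 'n' => match
  Position 1: all 'f' => match
  Position 2: all 'j' => match
  Position 3: ('f', 'k', 'o') => mismatch, stop
LCP = "nfj" (length 3)

3


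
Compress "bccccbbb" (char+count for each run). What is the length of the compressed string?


Input: bccccbbb
Runs:
  'b' x 1 => "b1"
  'c' x 4 => "c4"
  'b' x 3 => "b3"
Compressed: "b1c4b3"
Compressed length: 6

6


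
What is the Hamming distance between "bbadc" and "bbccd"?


Comparing "bbadc" and "bbccd" position by position:
  Position 0: 'b' vs 'b' => same
  Position 1: 'b' vs 'b' => same
  Position 2: 'a' vs 'c' => differ
  Position 3: 'd' vs 'c' => differ
  Position 4: 'c' vs 'd' => differ
Total differences (Hamming distance): 3

3


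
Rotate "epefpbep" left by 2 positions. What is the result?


Input: "epefpbep", rotate left by 2
First 2 characters: "ep"
Remaining characters: "efpbep"
Concatenate remaining + first: "efpbep" + "ep" = "efpbepep"

efpbepep


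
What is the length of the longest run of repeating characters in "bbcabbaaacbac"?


Input: "bbcabbaaacbac"
Scanning for longest run:
  Position 1 ('b'): continues run of 'b', length=2
  Position 2 ('c'): new char, reset run to 1
  Position 3 ('a'): new char, reset run to 1
  Position 4 ('b'): new char, reset run to 1
  Position 5 ('b'): continues run of 'b', length=2
  Position 6 ('a'): new char, reset run to 1
  Position 7 ('a'): continues run of 'a', length=2
  Position 8 ('a'): continues run of 'a', length=3
  Position 9 ('c'): new char, reset run to 1
  Position 10 ('b'): new char, reset run to 1
  Position 11 ('a'): new char, reset run to 1
  Position 12 ('c'): new char, reset run to 1
Longest run: 'a' with length 3

3


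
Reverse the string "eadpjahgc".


Input: eadpjahgc
Reading characters right to left:
  Position 8: 'c'
  Position 7: 'g'
  Position 6: 'h'
  Position 5: 'a'
  Position 4: 'j'
  Position 3: 'p'
  Position 2: 'd'
  Position 1: 'a'
  Position 0: 'e'
Reversed: cghajpdae

cghajpdae


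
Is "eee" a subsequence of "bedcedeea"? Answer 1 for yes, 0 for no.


Check if "eee" is a subsequence of "bedcedeea"
Greedy scan:
  Position 0 ('b'): no match needed
  Position 1 ('e'): matches sub[0] = 'e'
  Position 2 ('d'): no match needed
  Position 3 ('c'): no match needed
  Position 4 ('e'): matches sub[1] = 'e'
  Position 5 ('d'): no match needed
  Position 6 ('e'): matches sub[2] = 'e'
  Position 7 ('e'): no match needed
  Position 8 ('a'): no match needed
All 3 characters matched => is a subsequence

1


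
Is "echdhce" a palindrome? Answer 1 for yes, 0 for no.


Input: echdhce
Reversed: echdhce
  Compare pos 0 ('e') with pos 6 ('e'): match
  Compare pos 1 ('c') with pos 5 ('c'): match
  Compare pos 2 ('h') with pos 4 ('h'): match
Result: palindrome

1


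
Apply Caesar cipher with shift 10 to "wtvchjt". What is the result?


Caesar cipher: shift "wtvchjt" by 10
  'w' (pos 22) + 10 = pos 6 = 'g'
  't' (pos 19) + 10 = pos 3 = 'd'
  'v' (pos 21) + 10 = pos 5 = 'f'
  'c' (pos 2) + 10 = pos 12 = 'm'
  'h' (pos 7) + 10 = pos 17 = 'r'
  'j' (pos 9) + 10 = pos 19 = 't'
  't' (pos 19) + 10 = pos 3 = 'd'
Result: gdfmrtd

gdfmrtd


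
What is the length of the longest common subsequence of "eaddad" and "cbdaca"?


LCS of "eaddad" and "cbdaca"
DP table:
           c    b    d    a    c    a
      0    0    0    0    0    0    0
  e   0    0    0    0    0    0    0
  a   0    0    0    0    1    1    1
  d   0    0    0    1    1    1    1
  d   0    0    0    1    1    1    1
  a   0    0    0    1    2    2    2
  d   0    0    0    1    2    2    2
LCS length = dp[6][6] = 2

2


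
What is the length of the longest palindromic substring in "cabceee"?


Input: "cabceee"
Checking substrings for palindromes:
  [4:7] "eee" (len 3) => palindrome
  [4:6] "ee" (len 2) => palindrome
  [5:7] "ee" (len 2) => palindrome
Longest palindromic substring: "eee" with length 3

3


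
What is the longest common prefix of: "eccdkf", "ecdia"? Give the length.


Words: eccdkf, ecdia
  Position 0: all 'e' => match
  Position 1: all 'c' => match
  Position 2: ('c', 'd') => mismatch, stop
LCP = "ec" (length 2)

2


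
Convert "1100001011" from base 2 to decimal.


Input: "1100001011" in base 2
Positional expansion:
  Digit '1' (value 1) x 2^9 = 512
  Digit '1' (value 1) x 2^8 = 256
  Digit '0' (value 0) x 2^7 = 0
  Digit '0' (value 0) x 2^6 = 0
  Digit '0' (value 0) x 2^5 = 0
  Digit '0' (value 0) x 2^4 = 0
  Digit '1' (value 1) x 2^3 = 8
  Digit '0' (value 0) x 2^2 = 0
  Digit '1' (value 1) x 2^1 = 2
  Digit '1' (value 1) x 2^0 = 1
Sum = 779

779


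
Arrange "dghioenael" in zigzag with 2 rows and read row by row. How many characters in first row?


Zigzag "dghioenael" into 2 rows:
Placing characters:
  'd' => row 0
  'g' => row 1
  'h' => row 0
  'i' => row 1
  'o' => row 0
  'e' => row 1
  'n' => row 0
  'a' => row 1
  'e' => row 0
  'l' => row 1
Rows:
  Row 0: "dhone"
  Row 1: "gieal"
First row length: 5

5


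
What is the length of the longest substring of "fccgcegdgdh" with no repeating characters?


Input: "fccgcegdgdh"
Sliding window (track last position of each char):
  Position 0 ('f'): window [0,0] length 1 -- new best
  Position 1 ('c'): window [0,1] length 2 -- new best
  Position 2 ('c'): repeat (last at 1), move window start to 2
  Position 2 ('c'): window [2,2] length 1
  Position 3 ('g'): window [2,3] length 2
  Position 4 ('c'): repeat (last at 2), move window start to 3
  Position 4 ('c'): window [3,4] length 2
  Position 5 ('e'): window [3,5] length 3 -- new best
  Position 6 ('g'): repeat (last at 3), move window start to 4
  Position 6 ('g'): window [4,6] length 3
  Position 7 ('d'): window [4,7] length 4 -- new best
  Position 8 ('g'): repeat (last at 6), move window start to 7
  Position 8 ('g'): window [7,8] length 2
  Position 9 ('d'): repeat (last at 7), move window start to 8
  Position 9 ('d'): window [8,9] length 2
  Position 10 ('h'): window [8,10] length 3
Longest substring with no repeats: "cegd" with length 4

4


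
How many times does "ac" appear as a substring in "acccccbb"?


Searching for "ac" in "acccccbb"
Scanning each position:
  Position 0: "ac" => MATCH
  Position 1: "cc" => no
  Position 2: "cc" => no
  Position 3: "cc" => no
  Position 4: "cc" => no
  Position 5: "cb" => no
  Position 6: "bb" => no
Total occurrences: 1

1


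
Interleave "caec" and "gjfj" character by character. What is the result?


Interleaving "caec" and "gjfj":
  Position 0: 'c' from first, 'g' from second => "cg"
  Position 1: 'a' from first, 'j' from second => "aj"
  Position 2: 'e' from first, 'f' from second => "ef"
  Position 3: 'c' from first, 'j' from second => "cj"
Result: cgajefcj

cgajefcj


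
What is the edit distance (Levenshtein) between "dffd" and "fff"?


Computing edit distance: "dffd" -> "fff"
DP table:
           f    f    f
      0    1    2    3
  d   1    1    2    3
  f   2    1    1    2
  f   3    2    1    1
  d   4    3    2    2
Edit distance = dp[4][3] = 2

2


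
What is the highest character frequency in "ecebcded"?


Input: ecebcded
Character counts:
  'b': 1
  'c': 2
  'd': 2
  'e': 3
Maximum frequency: 3

3


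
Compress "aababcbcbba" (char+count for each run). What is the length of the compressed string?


Input: aababcbcbba
Runs:
  'a' x 2 => "a2"
  'b' x 1 => "b1"
  'a' x 1 => "a1"
  'b' x 1 => "b1"
  'c' x 1 => "c1"
  'b' x 1 => "b1"
  'c' x 1 => "c1"
  'b' x 2 => "b2"
  'a' x 1 => "a1"
Compressed: "a2b1a1b1c1b1c1b2a1"
Compressed length: 18

18


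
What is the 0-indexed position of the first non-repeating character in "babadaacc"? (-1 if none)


Input: babadaacc
Character frequencies:
  'a': 4
  'b': 2
  'c': 2
  'd': 1
Scanning left to right for freq == 1:
  Position 0 ('b'): freq=2, skip
  Position 1 ('a'): freq=4, skip
  Position 2 ('b'): freq=2, skip
  Position 3 ('a'): freq=4, skip
  Position 4 ('d'): unique! => answer = 4

4


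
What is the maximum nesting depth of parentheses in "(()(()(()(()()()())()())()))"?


Input: "(()(()(()(()()()())()())()))"
Tracking depth:
  Position 0 '(': depth becomes 1
  Position 1 '(': depth becomes 2
  Position 2 ')': depth becomes 1
  Position 3 '(': depth becomes 2
  Position 4 '(': depth becomes 3
  Position 5 ')': depth becomes 2
  Position 6 '(': depth becomes 3
  Position 7 '(': depth becomes 4
  Position 8 ')': depth becomes 3
  Position 9 '(': depth becomes 4
  Position 10 '(': depth becomes 5
  Position 11 ')': depth becomes 4
  Position 12 '(': depth becomes 5
  Position 13 ')': depth becomes 4
  Position 14 '(': depth becomes 5
  Position 15 ')': depth becomes 4
  Position 16 '(': depth becomes 5
  Position 17 ')': depth becomes 4
  Position 18 ')': depth becomes 3
  Position 19 '(': depth becomes 4
  Position 20 ')': depth becomes 3
  Position 21 '(': depth becomes 4
  Position 22 ')': depth becomes 3
  Position 23 ')': depth becomes 2
  Position 24 '(': depth becomes 3
  Position 25 ')': depth becomes 2
  Position 26 ')': depth becomes 1
  Position 27 ')': depth becomes 0
Maximum depth reached: 5

5


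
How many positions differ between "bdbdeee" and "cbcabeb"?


Comparing "bdbdeee" and "cbcabeb" position by position:
  Position 0: 'b' vs 'c' => DIFFER
  Position 1: 'd' vs 'b' => DIFFER
  Position 2: 'b' vs 'c' => DIFFER
  Position 3: 'd' vs 'a' => DIFFER
  Position 4: 'e' vs 'b' => DIFFER
  Position 5: 'e' vs 'e' => same
  Position 6: 'e' vs 'b' => DIFFER
Positions that differ: 6

6


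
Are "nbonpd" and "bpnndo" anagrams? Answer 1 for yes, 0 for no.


Strings: "nbonpd", "bpnndo"
Sorted first:  bdnnop
Sorted second: bdnnop
Sorted forms match => anagrams

1


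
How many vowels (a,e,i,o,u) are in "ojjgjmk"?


Input: ojjgjmk
Checking each character:
  'o' at position 0: vowel (running total: 1)
  'j' at position 1: consonant
  'j' at position 2: consonant
  'g' at position 3: consonant
  'j' at position 4: consonant
  'm' at position 5: consonant
  'k' at position 6: consonant
Total vowels: 1

1


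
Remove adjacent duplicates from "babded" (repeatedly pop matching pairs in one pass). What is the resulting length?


Input: babded
Stack-based adjacent duplicate removal:
  Read 'b': push. Stack: b
  Read 'a': push. Stack: ba
  Read 'b': push. Stack: bab
  Read 'd': push. Stack: babd
  Read 'e': push. Stack: babde
  Read 'd': push. Stack: babded
Final stack: "babded" (length 6)

6


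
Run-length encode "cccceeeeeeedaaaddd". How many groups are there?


Input: cccceeeeeeedaaaddd
Scanning for consecutive runs:
  Group 1: 'c' x 4 (positions 0-3)
  Group 2: 'e' x 7 (positions 4-10)
  Group 3: 'd' x 1 (positions 11-11)
  Group 4: 'a' x 3 (positions 12-14)
  Group 5: 'd' x 3 (positions 15-17)
Total groups: 5

5


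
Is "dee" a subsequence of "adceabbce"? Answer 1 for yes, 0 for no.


Check if "dee" is a subsequence of "adceabbce"
Greedy scan:
  Position 0 ('a'): no match needed
  Position 1 ('d'): matches sub[0] = 'd'
  Position 2 ('c'): no match needed
  Position 3 ('e'): matches sub[1] = 'e'
  Position 4 ('a'): no match needed
  Position 5 ('b'): no match needed
  Position 6 ('b'): no match needed
  Position 7 ('c'): no match needed
  Position 8 ('e'): matches sub[2] = 'e'
All 3 characters matched => is a subsequence

1


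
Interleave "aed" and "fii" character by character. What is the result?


Interleaving "aed" and "fii":
  Position 0: 'a' from first, 'f' from second => "af"
  Position 1: 'e' from first, 'i' from second => "ei"
  Position 2: 'd' from first, 'i' from second => "di"
Result: afeidi

afeidi


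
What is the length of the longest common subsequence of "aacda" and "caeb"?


LCS of "aacda" and "caeb"
DP table:
           c    a    e    b
      0    0    0    0    0
  a   0    0    1    1    1
  a   0    0    1    1    1
  c   0    1    1    1    1
  d   0    1    1    1    1
  a   0    1    2    2    2
LCS length = dp[5][4] = 2

2


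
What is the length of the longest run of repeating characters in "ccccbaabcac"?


Input: "ccccbaabcac"
Scanning for longest run:
  Position 1 ('c'): continues run of 'c', length=2
  Position 2 ('c'): continues run of 'c', length=3
  Position 3 ('c'): continues run of 'c', length=4
  Position 4 ('b'): new char, reset run to 1
  Position 5 ('a'): new char, reset run to 1
  Position 6 ('a'): continues run of 'a', length=2
  Position 7 ('b'): new char, reset run to 1
  Position 8 ('c'): new char, reset run to 1
  Position 9 ('a'): new char, reset run to 1
  Position 10 ('c'): new char, reset run to 1
Longest run: 'c' with length 4

4


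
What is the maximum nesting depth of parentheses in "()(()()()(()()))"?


Input: "()(()()()(()()))"
Tracking depth:
  Position 0 '(': depth becomes 1
  Position 1 ')': depth becomes 0
  Position 2 '(': depth becomes 1
  Position 3 '(': depth becomes 2
  Position 4 ')': depth becomes 1
  Position 5 '(': depth becomes 2
  Position 6 ')': depth becomes 1
  Position 7 '(': depth becomes 2
  Position 8 ')': depth becomes 1
  Position 9 '(': depth becomes 2
  Position 10 '(': depth becomes 3
  Position 11 ')': depth becomes 2
  Position 12 '(': depth becomes 3
  Position 13 ')': depth becomes 2
  Position 14 ')': depth becomes 1
  Position 15 ')': depth becomes 0
Maximum depth reached: 3

3


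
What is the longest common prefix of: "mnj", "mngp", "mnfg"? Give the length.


Words: mnj, mngp, mnfg
  Position 0: all 'm' => match
  Position 1: all 'n' => match
  Position 2: ('j', 'g', 'f') => mismatch, stop
LCP = "mn" (length 2)

2


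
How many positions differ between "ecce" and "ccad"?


Comparing "ecce" and "ccad" position by position:
  Position 0: 'e' vs 'c' => DIFFER
  Position 1: 'c' vs 'c' => same
  Position 2: 'c' vs 'a' => DIFFER
  Position 3: 'e' vs 'd' => DIFFER
Positions that differ: 3

3


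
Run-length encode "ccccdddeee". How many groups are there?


Input: ccccdddeee
Scanning for consecutive runs:
  Group 1: 'c' x 4 (positions 0-3)
  Group 2: 'd' x 3 (positions 4-6)
  Group 3: 'e' x 3 (positions 7-9)
Total groups: 3

3


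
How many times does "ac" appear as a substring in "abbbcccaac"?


Searching for "ac" in "abbbcccaac"
Scanning each position:
  Position 0: "ab" => no
  Position 1: "bb" => no
  Position 2: "bb" => no
  Position 3: "bc" => no
  Position 4: "cc" => no
  Position 5: "cc" => no
  Position 6: "ca" => no
  Position 7: "aa" => no
  Position 8: "ac" => MATCH
Total occurrences: 1

1


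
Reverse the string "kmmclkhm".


Input: kmmclkhm
Reading characters right to left:
  Position 7: 'm'
  Position 6: 'h'
  Position 5: 'k'
  Position 4: 'l'
  Position 3: 'c'
  Position 2: 'm'
  Position 1: 'm'
  Position 0: 'k'
Reversed: mhklcmmk

mhklcmmk


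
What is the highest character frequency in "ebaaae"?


Input: ebaaae
Character counts:
  'a': 3
  'b': 1
  'e': 2
Maximum frequency: 3

3


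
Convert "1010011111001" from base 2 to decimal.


Input: "1010011111001" in base 2
Positional expansion:
  Digit '1' (value 1) x 2^12 = 4096
  Digit '0' (value 0) x 2^11 = 0
  Digit '1' (value 1) x 2^10 = 1024
  Digit '0' (value 0) x 2^9 = 0
  Digit '0' (value 0) x 2^8 = 0
  Digit '1' (value 1) x 2^7 = 128
  Digit '1' (value 1) x 2^6 = 64
  Digit '1' (value 1) x 2^5 = 32
  Digit '1' (value 1) x 2^4 = 16
  Digit '1' (value 1) x 2^3 = 8
  Digit '0' (value 0) x 2^2 = 0
  Digit '0' (value 0) x 2^1 = 0
  Digit '1' (value 1) x 2^0 = 1
Sum = 5369

5369


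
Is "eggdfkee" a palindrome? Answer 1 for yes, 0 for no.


Input: eggdfkee
Reversed: eekfdgge
  Compare pos 0 ('e') with pos 7 ('e'): match
  Compare pos 1 ('g') with pos 6 ('e'): MISMATCH
  Compare pos 2 ('g') with pos 5 ('k'): MISMATCH
  Compare pos 3 ('d') with pos 4 ('f'): MISMATCH
Result: not a palindrome

0


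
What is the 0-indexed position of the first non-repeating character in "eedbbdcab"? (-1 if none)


Input: eedbbdcab
Character frequencies:
  'a': 1
  'b': 3
  'c': 1
  'd': 2
  'e': 2
Scanning left to right for freq == 1:
  Position 0 ('e'): freq=2, skip
  Position 1 ('e'): freq=2, skip
  Position 2 ('d'): freq=2, skip
  Position 3 ('b'): freq=3, skip
  Position 4 ('b'): freq=3, skip
  Position 5 ('d'): freq=2, skip
  Position 6 ('c'): unique! => answer = 6

6


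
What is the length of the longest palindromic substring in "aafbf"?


Input: "aafbf"
Checking substrings for palindromes:
  [2:5] "fbf" (len 3) => palindrome
  [0:2] "aa" (len 2) => palindrome
Longest palindromic substring: "fbf" with length 3

3


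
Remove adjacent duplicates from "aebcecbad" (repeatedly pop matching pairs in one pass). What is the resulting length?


Input: aebcecbad
Stack-based adjacent duplicate removal:
  Read 'a': push. Stack: a
  Read 'e': push. Stack: ae
  Read 'b': push. Stack: aeb
  Read 'c': push. Stack: aebc
  Read 'e': push. Stack: aebce
  Read 'c': push. Stack: aebcec
  Read 'b': push. Stack: aebcecb
  Read 'a': push. Stack: aebcecba
  Read 'd': push. Stack: aebcecbad
Final stack: "aebcecbad" (length 9)

9


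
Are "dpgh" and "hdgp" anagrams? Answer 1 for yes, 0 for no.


Strings: "dpgh", "hdgp"
Sorted first:  dghp
Sorted second: dghp
Sorted forms match => anagrams

1


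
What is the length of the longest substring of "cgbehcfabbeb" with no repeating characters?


Input: "cgbehcfabbeb"
Sliding window (track last position of each char):
  Position 0 ('c'): window [0,0] length 1 -- new best
  Position 1 ('g'): window [0,1] length 2 -- new best
  Position 2 ('b'): window [0,2] length 3 -- new best
  Position 3 ('e'): window [0,3] length 4 -- new best
  Position 4 ('h'): window [0,4] length 5 -- new best
  Position 5 ('c'): repeat (last at 0), move window start to 1
  Position 5 ('c'): window [1,5] length 5
  Position 6 ('f'): window [1,6] length 6 -- new best
  Position 7 ('a'): window [1,7] length 7 -- new best
  Position 8 ('b'): repeat (last at 2), move window start to 3
  Position 8 ('b'): window [3,8] length 6
  Position 9 ('b'): repeat (last at 8), move window start to 9
  Position 9 ('b'): window [9,9] length 1
  Position 10 ('e'): window [9,10] length 2
  Position 11 ('b'): repeat (last at 9), move window start to 10
  Position 11 ('b'): window [10,11] length 2
Longest substring with no repeats: "gbehcfa" with length 7

7


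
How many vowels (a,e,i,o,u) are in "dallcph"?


Input: dallcph
Checking each character:
  'd' at position 0: consonant
  'a' at position 1: vowel (running total: 1)
  'l' at position 2: consonant
  'l' at position 3: consonant
  'c' at position 4: consonant
  'p' at position 5: consonant
  'h' at position 6: consonant
Total vowels: 1

1


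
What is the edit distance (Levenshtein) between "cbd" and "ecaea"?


Computing edit distance: "cbd" -> "ecaea"
DP table:
           e    c    a    e    a
      0    1    2    3    4    5
  c   1    1    1    2    3    4
  b   2    2    2    2    3    4
  d   3    3    3    3    3    4
Edit distance = dp[3][5] = 4

4


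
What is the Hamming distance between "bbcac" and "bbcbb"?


Comparing "bbcac" and "bbcbb" position by position:
  Position 0: 'b' vs 'b' => same
  Position 1: 'b' vs 'b' => same
  Position 2: 'c' vs 'c' => same
  Position 3: 'a' vs 'b' => differ
  Position 4: 'c' vs 'b' => differ
Total differences (Hamming distance): 2

2


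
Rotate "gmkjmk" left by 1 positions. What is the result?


Input: "gmkjmk", rotate left by 1
First 1 characters: "g"
Remaining characters: "mkjmk"
Concatenate remaining + first: "mkjmk" + "g" = "mkjmkg"

mkjmkg


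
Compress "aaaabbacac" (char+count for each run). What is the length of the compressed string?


Input: aaaabbacac
Runs:
  'a' x 4 => "a4"
  'b' x 2 => "b2"
  'a' x 1 => "a1"
  'c' x 1 => "c1"
  'a' x 1 => "a1"
  'c' x 1 => "c1"
Compressed: "a4b2a1c1a1c1"
Compressed length: 12

12


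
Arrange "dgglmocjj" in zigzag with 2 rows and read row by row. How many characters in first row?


Zigzag "dgglmocjj" into 2 rows:
Placing characters:
  'd' => row 0
  'g' => row 1
  'g' => row 0
  'l' => row 1
  'm' => row 0
  'o' => row 1
  'c' => row 0
  'j' => row 1
  'j' => row 0
Rows:
  Row 0: "dgmcj"
  Row 1: "gloj"
First row length: 5

5


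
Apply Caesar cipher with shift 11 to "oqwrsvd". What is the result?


Caesar cipher: shift "oqwrsvd" by 11
  'o' (pos 14) + 11 = pos 25 = 'z'
  'q' (pos 16) + 11 = pos 1 = 'b'
  'w' (pos 22) + 11 = pos 7 = 'h'
  'r' (pos 17) + 11 = pos 2 = 'c'
  's' (pos 18) + 11 = pos 3 = 'd'
  'v' (pos 21) + 11 = pos 6 = 'g'
  'd' (pos 3) + 11 = pos 14 = 'o'
Result: zbhcdgo

zbhcdgo


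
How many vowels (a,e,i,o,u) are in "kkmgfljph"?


Input: kkmgfljph
Checking each character:
  'k' at position 0: consonant
  'k' at position 1: consonant
  'm' at position 2: consonant
  'g' at position 3: consonant
  'f' at position 4: consonant
  'l' at position 5: consonant
  'j' at position 6: consonant
  'p' at position 7: consonant
  'h' at position 8: consonant
Total vowels: 0

0


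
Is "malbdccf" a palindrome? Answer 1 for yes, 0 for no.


Input: malbdccf
Reversed: fccdblam
  Compare pos 0 ('m') with pos 7 ('f'): MISMATCH
  Compare pos 1 ('a') with pos 6 ('c'): MISMATCH
  Compare pos 2 ('l') with pos 5 ('c'): MISMATCH
  Compare pos 3 ('b') with pos 4 ('d'): MISMATCH
Result: not a palindrome

0


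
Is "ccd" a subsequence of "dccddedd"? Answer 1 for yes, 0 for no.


Check if "ccd" is a subsequence of "dccddedd"
Greedy scan:
  Position 0 ('d'): no match needed
  Position 1 ('c'): matches sub[0] = 'c'
  Position 2 ('c'): matches sub[1] = 'c'
  Position 3 ('d'): matches sub[2] = 'd'
  Position 4 ('d'): no match needed
  Position 5 ('e'): no match needed
  Position 6 ('d'): no match needed
  Position 7 ('d'): no match needed
All 3 characters matched => is a subsequence

1


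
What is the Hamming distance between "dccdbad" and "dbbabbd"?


Comparing "dccdbad" and "dbbabbd" position by position:
  Position 0: 'd' vs 'd' => same
  Position 1: 'c' vs 'b' => differ
  Position 2: 'c' vs 'b' => differ
  Position 3: 'd' vs 'a' => differ
  Position 4: 'b' vs 'b' => same
  Position 5: 'a' vs 'b' => differ
  Position 6: 'd' vs 'd' => same
Total differences (Hamming distance): 4

4


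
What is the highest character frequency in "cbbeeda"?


Input: cbbeeda
Character counts:
  'a': 1
  'b': 2
  'c': 1
  'd': 1
  'e': 2
Maximum frequency: 2

2


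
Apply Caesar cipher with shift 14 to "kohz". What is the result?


Caesar cipher: shift "kohz" by 14
  'k' (pos 10) + 14 = pos 24 = 'y'
  'o' (pos 14) + 14 = pos 2 = 'c'
  'h' (pos 7) + 14 = pos 21 = 'v'
  'z' (pos 25) + 14 = pos 13 = 'n'
Result: ycvn

ycvn


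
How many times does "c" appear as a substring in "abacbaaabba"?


Searching for "c" in "abacbaaabba"
Scanning each position:
  Position 0: "a" => no
  Position 1: "b" => no
  Position 2: "a" => no
  Position 3: "c" => MATCH
  Position 4: "b" => no
  Position 5: "a" => no
  Position 6: "a" => no
  Position 7: "a" => no
  Position 8: "b" => no
  Position 9: "b" => no
  Position 10: "a" => no
Total occurrences: 1

1


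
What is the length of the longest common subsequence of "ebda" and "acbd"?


LCS of "ebda" and "acbd"
DP table:
           a    c    b    d
      0    0    0    0    0
  e   0    0    0    0    0
  b   0    0    0    1    1
  d   0    0    0    1    2
  a   0    1    1    1    2
LCS length = dp[4][4] = 2

2


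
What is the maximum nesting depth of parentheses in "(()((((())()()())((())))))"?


Input: "(()((((())()()())((())))))"
Tracking depth:
  Position 0 '(': depth becomes 1
  Position 1 '(': depth becomes 2
  Position 2 ')': depth becomes 1
  Position 3 '(': depth becomes 2
  Position 4 '(': depth becomes 3
  Position 5 '(': depth becomes 4
  Position 6 '(': depth becomes 5
  Position 7 '(': depth becomes 6
  Position 8 ')': depth becomes 5
  Position 9 ')': depth becomes 4
  Position 10 '(': depth becomes 5
  Position 11 ')': depth becomes 4
  Position 12 '(': depth becomes 5
  Position 13 ')': depth becomes 4
  Position 14 '(': depth becomes 5
  Position 15 ')': depth becomes 4
  Position 16 ')': depth becomes 3
  Position 17 '(': depth becomes 4
  Position 18 '(': depth becomes 5
  Position 19 '(': depth becomes 6
  Position 20 ')': depth becomes 5
  Position 21 ')': depth becomes 4
  Position 22 ')': depth becomes 3
  Position 23 ')': depth becomes 2
  Position 24 ')': depth becomes 1
  Position 25 ')': depth becomes 0
Maximum depth reached: 6

6


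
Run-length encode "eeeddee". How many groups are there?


Input: eeeddee
Scanning for consecutive runs:
  Group 1: 'e' x 3 (positions 0-2)
  Group 2: 'd' x 2 (positions 3-4)
  Group 3: 'e' x 2 (positions 5-6)
Total groups: 3

3


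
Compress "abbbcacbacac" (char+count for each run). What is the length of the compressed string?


Input: abbbcacbacac
Runs:
  'a' x 1 => "a1"
  'b' x 3 => "b3"
  'c' x 1 => "c1"
  'a' x 1 => "a1"
  'c' x 1 => "c1"
  'b' x 1 => "b1"
  'a' x 1 => "a1"
  'c' x 1 => "c1"
  'a' x 1 => "a1"
  'c' x 1 => "c1"
Compressed: "a1b3c1a1c1b1a1c1a1c1"
Compressed length: 20

20


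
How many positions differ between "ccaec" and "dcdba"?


Comparing "ccaec" and "dcdba" position by position:
  Position 0: 'c' vs 'd' => DIFFER
  Position 1: 'c' vs 'c' => same
  Position 2: 'a' vs 'd' => DIFFER
  Position 3: 'e' vs 'b' => DIFFER
  Position 4: 'c' vs 'a' => DIFFER
Positions that differ: 4

4


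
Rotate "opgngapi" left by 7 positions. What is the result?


Input: "opgngapi", rotate left by 7
First 7 characters: "opgngap"
Remaining characters: "i"
Concatenate remaining + first: "i" + "opgngap" = "iopgngap"

iopgngap


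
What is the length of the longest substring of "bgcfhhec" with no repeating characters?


Input: "bgcfhhec"
Sliding window (track last position of each char):
  Position 0 ('b'): window [0,0] length 1 -- new best
  Position 1 ('g'): window [0,1] length 2 -- new best
  Position 2 ('c'): window [0,2] length 3 -- new best
  Position 3 ('f'): window [0,3] length 4 -- new best
  Position 4 ('h'): window [0,4] length 5 -- new best
  Position 5 ('h'): repeat (last at 4), move window start to 5
  Position 5 ('h'): window [5,5] length 1
  Position 6 ('e'): window [5,6] length 2
  Position 7 ('c'): window [5,7] length 3
Longest substring with no repeats: "bgcfh" with length 5

5


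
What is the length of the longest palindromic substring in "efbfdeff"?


Input: "efbfdeff"
Checking substrings for palindromes:
  [1:4] "fbf" (len 3) => palindrome
  [6:8] "ff" (len 2) => palindrome
Longest palindromic substring: "fbf" with length 3

3


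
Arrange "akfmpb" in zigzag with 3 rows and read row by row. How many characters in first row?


Zigzag "akfmpb" into 3 rows:
Placing characters:
  'a' => row 0
  'k' => row 1
  'f' => row 2
  'm' => row 1
  'p' => row 0
  'b' => row 1
Rows:
  Row 0: "ap"
  Row 1: "kmb"
  Row 2: "f"
First row length: 2

2
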